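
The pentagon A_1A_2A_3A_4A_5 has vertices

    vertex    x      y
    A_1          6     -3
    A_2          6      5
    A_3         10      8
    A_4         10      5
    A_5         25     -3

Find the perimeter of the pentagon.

52

|A_1A_2| = √((0)² + (8)²) = √64 = 8
|A_2A_3| = √((4)² + (3)²) = √25 = 5
|A_3A_4| = √((0)² + (-3)²) = √9 = 3
|A_4A_5| = √((15)² + (-8)²) = √289 = 17
|A_5A_1| = √((-19)² + (0)²) = √361 = 19
Perimeter = 8 + 5 + 3 + 17 + 19 = 52.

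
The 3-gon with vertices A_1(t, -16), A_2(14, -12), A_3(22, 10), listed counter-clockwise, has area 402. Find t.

-24

The doubled signed area Σ (x_i y_{i+1} − x_{i+1} y_i) is linear in t.
With t=0 it equals 276; the coefficient of t is -22 (from the two edges through A_1).
So -22·t + 276 = 2·402 = 804 ⇒ t = -24.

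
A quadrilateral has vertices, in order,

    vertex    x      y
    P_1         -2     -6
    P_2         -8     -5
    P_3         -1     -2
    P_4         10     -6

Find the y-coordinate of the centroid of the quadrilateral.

Apply the shoelace (surveyor's) formula. First the cross-terms c_i = x_i·y_{i+1} − x_{i+1}·y_i:
  -38, 11, 26, -72  ⇒  2A = -73, A = -36.5.
Then Σ (y_i + y_{i+1})·c_i = 997, so ȳ = 997 / (6·(-36.5)) = -997/219.

-997/219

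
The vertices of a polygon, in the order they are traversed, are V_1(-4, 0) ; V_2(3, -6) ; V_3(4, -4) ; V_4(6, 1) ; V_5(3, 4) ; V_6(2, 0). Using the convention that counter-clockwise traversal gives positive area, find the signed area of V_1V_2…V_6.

Σ = (24) + (12) + (28) + (21) + (-8) + (0) = 77
Signed area = Σ/2 = 38.5 (positive ⇒ counter-clockwise traversal).

38.5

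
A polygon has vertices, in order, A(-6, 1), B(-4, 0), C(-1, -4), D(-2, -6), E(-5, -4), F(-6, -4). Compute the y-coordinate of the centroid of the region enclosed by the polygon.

-151/57

Apply the shoelace (surveyor's) formula. First the cross-terms c_i = x_i·y_{i+1} − x_{i+1}·y_i:
  4, 16, -2, -22, -4, -30  ⇒  2A = -38, A = -19.
Then Σ (y_i + y_{i+1})·c_i = 302, so ȳ = 302 / (6·(-19)) = -151/57.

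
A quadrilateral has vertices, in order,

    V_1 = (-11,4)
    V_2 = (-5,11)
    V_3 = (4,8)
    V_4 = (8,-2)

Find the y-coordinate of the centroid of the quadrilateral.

Apply the surveyor's formula. First the cross-terms c_i = x_i·y_{i+1} − x_{i+1}·y_i:
  -101, -84, -72, 10  ⇒  2A = -247, A = -123.5.
Then Σ (y_i + y_{i+1})·c_i = -3523, so ȳ = -3523 / (6·(-123.5)) = 271/57.

271/57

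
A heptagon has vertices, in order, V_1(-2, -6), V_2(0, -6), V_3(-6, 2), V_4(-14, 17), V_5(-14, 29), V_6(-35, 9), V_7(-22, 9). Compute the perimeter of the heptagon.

108

|V_1V_2| = √((2)² + (0)²) = √4 = 2
|V_2V_3| = √((-6)² + (8)²) = √100 = 10
|V_3V_4| = √((-8)² + (15)²) = √289 = 17
|V_4V_5| = √((0)² + (12)²) = √144 = 12
|V_5V_6| = √((-21)² + (-20)²) = √841 = 29
|V_6V_7| = √((13)² + (0)²) = √169 = 13
|V_7V_1| = √((20)² + (-15)²) = √625 = 25
Perimeter = 2 + 10 + 17 + 12 + 29 + 13 + 25 = 108.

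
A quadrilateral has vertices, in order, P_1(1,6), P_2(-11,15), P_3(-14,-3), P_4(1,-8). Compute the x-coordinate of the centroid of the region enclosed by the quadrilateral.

Apply the shoelace formula. First the cross-terms c_i = x_i·y_{i+1} − x_{i+1}·y_i:
  81, 243, 115, 14  ⇒  2A = 453, A = 226.5.
Then Σ (x_i + x_{i+1})·c_i = -8352, so x̄ = -8352 / (6·226.5) = -928/151.

-928/151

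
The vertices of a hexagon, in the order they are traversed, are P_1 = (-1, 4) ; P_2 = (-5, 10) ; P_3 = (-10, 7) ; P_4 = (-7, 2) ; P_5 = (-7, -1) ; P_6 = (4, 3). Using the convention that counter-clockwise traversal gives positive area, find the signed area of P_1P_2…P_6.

63.5

Σ = (10) + (65) + (29) + (21) + (-17) + (19) = 127
Signed area = Σ/2 = 63.5 (positive ⇒ counter-clockwise traversal).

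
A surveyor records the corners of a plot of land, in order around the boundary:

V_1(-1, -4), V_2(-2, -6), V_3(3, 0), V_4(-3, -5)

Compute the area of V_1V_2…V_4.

Σ = (-2) + (18) + (-15) + (7) = 8
Area = |Σ|/2 = 4.

4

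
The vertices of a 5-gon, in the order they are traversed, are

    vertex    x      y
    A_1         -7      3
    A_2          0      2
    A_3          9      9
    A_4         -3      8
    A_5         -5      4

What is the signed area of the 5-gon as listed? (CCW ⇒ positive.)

Cross-terms: -14, -18, 99, 28, 13  ⇒  Σ = 108
Signed area = Σ/2 = 54 (positive ⇒ counter-clockwise traversal).

54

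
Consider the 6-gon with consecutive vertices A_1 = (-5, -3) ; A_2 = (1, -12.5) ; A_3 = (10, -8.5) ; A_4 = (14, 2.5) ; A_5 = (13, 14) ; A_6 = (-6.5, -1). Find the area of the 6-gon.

291

Apply Gauss's area formula: 2A = Σ (x_i·y_{i+1} − x_{i+1}·y_i), indices taken mod 6.
A_1→A_2: (-5)(-12.5) − (1)(-3) = 65.5
A_2→A_3: (1)(-8.5) − (10)(-12.5) = 116.5
A_3→A_4: (10)(2.5) − (14)(-8.5) = 144
A_4→A_5: (14)(14) − (13)(2.5) = 163.5
A_5→A_6: (13)(-1) − (-6.5)(14) = 78
A_6→A_1: (-6.5)(-3) − (-5)(-1) = 14.5
Σ = 582
Area = |Σ|/2 = 291.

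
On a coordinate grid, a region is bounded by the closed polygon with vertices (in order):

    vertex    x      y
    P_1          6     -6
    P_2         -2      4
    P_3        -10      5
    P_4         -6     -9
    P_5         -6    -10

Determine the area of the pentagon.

132

Σ = (12) + (30) + (120) + (6) + (96) = 264
Area = |Σ|/2 = 132.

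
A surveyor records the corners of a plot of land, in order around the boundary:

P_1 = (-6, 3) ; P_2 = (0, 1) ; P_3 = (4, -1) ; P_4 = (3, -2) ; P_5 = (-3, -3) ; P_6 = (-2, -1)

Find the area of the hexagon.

22.5

Apply the surveyor's formula: 2A = Σ (x_i·y_{i+1} − x_{i+1}·y_i), indices taken mod 6.
P_1→P_2: (-6)(1) − (0)(3) = -6
P_2→P_3: (0)(-1) − (4)(1) = -4
P_3→P_4: (4)(-2) − (3)(-1) = -5
P_4→P_5: (3)(-3) − (-3)(-2) = -15
P_5→P_6: (-3)(-1) − (-2)(-3) = -3
P_6→P_1: (-2)(3) − (-6)(-1) = -12
Σ = -45
Area = |Σ|/2 = 22.5.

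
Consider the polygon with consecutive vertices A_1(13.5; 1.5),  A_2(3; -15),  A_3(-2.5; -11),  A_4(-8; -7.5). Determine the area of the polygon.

Apply Gauss's area formula: 2A = Σ (x_i·y_{i+1} − x_{i+1}·y_i), indices taken mod 4.
Cross-terms: -207, -70.5, -69.25, 89.25  ⇒  Σ = -257.5
Area = |Σ|/2 = 128.75.

128.75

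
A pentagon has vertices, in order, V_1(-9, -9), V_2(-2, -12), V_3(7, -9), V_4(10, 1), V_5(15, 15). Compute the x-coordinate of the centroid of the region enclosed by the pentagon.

568/159

Apply Gauss's area formula. First the cross-terms c_i = x_i·y_{i+1} − x_{i+1}·y_i:
  90, 102, 97, 135, 0  ⇒  2A = 424, A = 212.
Then Σ (x_i + x_{i+1})·c_i = 4544, so x̄ = 4544 / (6·212) = 568/159.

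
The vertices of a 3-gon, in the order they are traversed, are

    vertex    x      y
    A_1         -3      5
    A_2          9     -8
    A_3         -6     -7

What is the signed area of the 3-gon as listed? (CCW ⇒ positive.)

-91.5

Apply the shoelace (surveyor's) formula: 2A = Σ (x_i·y_{i+1} − x_{i+1}·y_i), indices taken mod 3.
Σ = (-21) + (-111) + (-51) = -183
Signed area = Σ/2 = -91.5 (negative ⇒ clockwise traversal).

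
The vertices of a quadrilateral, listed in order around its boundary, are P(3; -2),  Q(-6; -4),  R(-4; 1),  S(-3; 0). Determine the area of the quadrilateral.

18.5

Apply Gauss's area formula: 2A = Σ (x_i·y_{i+1} − x_{i+1}·y_i), indices taken mod 4.
P→Q: (3)(-4) − (-6)(-2) = -24
Q→R: (-6)(1) − (-4)(-4) = -22
R→S: (-4)(0) − (-3)(1) = 3
S→P: (-3)(-2) − (3)(0) = 6
Σ = -37
Area = |Σ|/2 = 18.5.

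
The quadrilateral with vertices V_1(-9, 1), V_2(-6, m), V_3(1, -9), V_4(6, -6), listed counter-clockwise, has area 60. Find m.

-6

The doubled signed area Σ (x_i y_{i+1} − x_{i+1} y_i) is linear in m.
With m=0 it equals 60; the coefficient of m is -10 (from the two edges through V_2).
So -10·m + 60 = 2·60 = 120 ⇒ m = -6.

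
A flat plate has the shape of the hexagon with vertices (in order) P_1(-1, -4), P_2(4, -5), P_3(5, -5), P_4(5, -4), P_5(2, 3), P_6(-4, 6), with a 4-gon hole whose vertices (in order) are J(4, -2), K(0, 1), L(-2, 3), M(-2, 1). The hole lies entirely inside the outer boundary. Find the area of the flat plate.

Outer boundary:
Apply Gauss's area formula: 2A = Σ (x_i·y_{i+1} − x_{i+1}·y_i), indices taken mod 6.
Σ = (21) + (5) + (5) + (23) + (24) + (22) = 100
Area = |Σ|/2 = 50.
Hole:
Apply the shoelace formula: 2A = Σ (x_i·y_{i+1} − x_{i+1}·y_i), indices taken mod 4.
J→K: (4)(1) − (0)(-2) = 4
K→L: (0)(3) − (-2)(1) = 2
L→M: (-2)(1) − (-2)(3) = 4
M→J: (-2)(-2) − (4)(1) = 0
Σ = 10
Area = |Σ|/2 = 5.
Net area = 50 − 5 = 45.

45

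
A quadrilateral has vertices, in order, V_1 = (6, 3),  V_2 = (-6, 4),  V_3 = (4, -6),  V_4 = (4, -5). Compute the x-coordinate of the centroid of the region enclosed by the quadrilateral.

103/81

Apply the shoelace (surveyor's) formula. First the cross-terms c_i = x_i·y_{i+1} − x_{i+1}·y_i:
  42, 20, 4, 42  ⇒  2A = 108, A = 54.
Then Σ (x_i + x_{i+1})·c_i = 412, so x̄ = 412 / (6·54) = 103/81.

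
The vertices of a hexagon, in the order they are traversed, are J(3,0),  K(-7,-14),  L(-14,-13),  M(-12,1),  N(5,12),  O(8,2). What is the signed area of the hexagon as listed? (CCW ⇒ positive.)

-279

Apply Gauss's area formula: 2A = Σ (x_i·y_{i+1} − x_{i+1}·y_i), indices taken mod 6.
Σ = (-42) + (-105) + (-170) + (-149) + (-86) + (-6) = -558
Signed area = Σ/2 = -279 (negative ⇒ clockwise traversal).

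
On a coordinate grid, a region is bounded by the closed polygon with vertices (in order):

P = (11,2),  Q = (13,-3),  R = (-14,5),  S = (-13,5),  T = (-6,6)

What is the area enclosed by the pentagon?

Apply Gauss's area formula: 2A = Σ (x_i·y_{i+1} − x_{i+1}·y_i), indices taken mod 5.
P→Q: (11)(-3) − (13)(2) = -59
Q→R: (13)(5) − (-14)(-3) = 23
R→S: (-14)(5) − (-13)(5) = -5
S→T: (-13)(6) − (-6)(5) = -48
T→P: (-6)(2) − (11)(6) = -78
Σ = -167
Area = |Σ|/2 = 83.5.

83.5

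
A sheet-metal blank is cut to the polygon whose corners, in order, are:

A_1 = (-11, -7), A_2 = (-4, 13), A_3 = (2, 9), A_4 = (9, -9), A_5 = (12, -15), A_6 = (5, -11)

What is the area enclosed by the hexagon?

Σ = (-171) + (-62) + (-99) + (-27) + (-57) + (-156) = -572
Area = |Σ|/2 = 286.

286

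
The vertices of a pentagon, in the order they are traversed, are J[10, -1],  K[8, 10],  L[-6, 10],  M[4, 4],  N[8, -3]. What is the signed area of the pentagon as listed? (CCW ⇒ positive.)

Apply the shoelace (surveyor's) formula: 2A = Σ (x_i·y_{i+1} − x_{i+1}·y_i), indices taken mod 5.
Σ = (108) + (140) + (-64) + (-44) + (22) = 162
Signed area = Σ/2 = 81 (positive ⇒ counter-clockwise traversal).

81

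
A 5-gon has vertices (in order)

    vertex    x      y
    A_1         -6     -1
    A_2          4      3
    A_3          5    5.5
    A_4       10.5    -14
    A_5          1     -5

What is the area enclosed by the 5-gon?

Apply Gauss's area formula: 2A = Σ (x_i·y_{i+1} − x_{i+1}·y_i), indices taken mod 5.
Cross-terms: -14, 7, -127.75, -38.5, -31  ⇒  Σ = -204.25
Area = |Σ|/2 = 102.125.

102.125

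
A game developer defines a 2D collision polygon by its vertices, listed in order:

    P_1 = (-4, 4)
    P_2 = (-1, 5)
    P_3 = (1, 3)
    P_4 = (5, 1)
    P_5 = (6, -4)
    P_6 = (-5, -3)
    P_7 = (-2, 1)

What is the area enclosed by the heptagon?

58.5

Apply Gauss's area formula: 2A = Σ (x_i·y_{i+1} − x_{i+1}·y_i), indices taken mod 7.
Σ = (-16) + (-8) + (-14) + (-26) + (-38) + (-11) + (-4) = -117
Area = |Σ|/2 = 58.5.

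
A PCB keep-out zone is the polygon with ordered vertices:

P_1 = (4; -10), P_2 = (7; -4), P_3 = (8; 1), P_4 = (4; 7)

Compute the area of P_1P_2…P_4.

Apply the shoelace (surveyor's) formula: 2A = Σ (x_i·y_{i+1} − x_{i+1}·y_i), indices taken mod 4.
Σ = (54) + (39) + (52) + (-68) = 77
Area = |Σ|/2 = 38.5.

38.5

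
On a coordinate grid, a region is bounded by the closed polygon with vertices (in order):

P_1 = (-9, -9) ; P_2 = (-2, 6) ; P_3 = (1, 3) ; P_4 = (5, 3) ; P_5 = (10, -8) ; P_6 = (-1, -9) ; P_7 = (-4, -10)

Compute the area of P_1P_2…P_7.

172

Apply the shoelace formula: 2A = Σ (x_i·y_{i+1} − x_{i+1}·y_i), indices taken mod 7.
Cross-terms: -72, -12, -12, -70, -98, -26, -54  ⇒  Σ = -344
Area = |Σ|/2 = 172.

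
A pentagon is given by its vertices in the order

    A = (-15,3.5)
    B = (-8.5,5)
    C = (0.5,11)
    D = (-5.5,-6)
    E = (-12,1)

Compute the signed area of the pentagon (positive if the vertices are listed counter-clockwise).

Apply Gauss's area formula: 2A = Σ (x_i·y_{i+1} − x_{i+1}·y_i), indices taken mod 5.
A→B: (-15)(5) − (-8.5)(3.5) = -45.25
B→C: (-8.5)(11) − (0.5)(5) = -96
C→D: (0.5)(-6) − (-5.5)(11) = 57.5
D→E: (-5.5)(1) − (-12)(-6) = -77.5
E→A: (-12)(3.5) − (-15)(1) = -27
Σ = -188.25
Signed area = Σ/2 = -94.125 (negative ⇒ clockwise traversal).

-94.125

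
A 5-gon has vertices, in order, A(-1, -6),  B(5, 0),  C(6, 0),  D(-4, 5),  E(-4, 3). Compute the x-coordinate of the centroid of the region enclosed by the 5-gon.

Apply the shoelace (surveyor's) formula. First the cross-terms c_i = x_i·y_{i+1} − x_{i+1}·y_i:
  30, 0, 30, 8, 27  ⇒  2A = 95, A = 47.5.
Then Σ (x_i + x_{i+1})·c_i = -19, so x̄ = -19 / (6·47.5) = -1/15.

-1/15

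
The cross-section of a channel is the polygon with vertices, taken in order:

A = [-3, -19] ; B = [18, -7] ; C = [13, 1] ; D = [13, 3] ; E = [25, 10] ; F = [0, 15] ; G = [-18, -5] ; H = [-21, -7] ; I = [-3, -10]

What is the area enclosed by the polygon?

Apply the shoelace (surveyor's) formula: 2A = Σ (x_i·y_{i+1} − x_{i+1}·y_i), indices taken mod 9.
Σ = (363) + (109) + (26) + (55) + (375) + (270) + (21) + (189) + (27) = 1435
Area = |Σ|/2 = 717.5.

717.5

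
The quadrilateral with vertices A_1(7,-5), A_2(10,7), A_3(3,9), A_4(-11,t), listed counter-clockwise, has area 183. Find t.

Write out the shoelace sum; only the two edges meeting at A_4 involve t:
2·Area = [(3·t − (-11)·9) + ((-11)·(-5) − 7·t)] + 168
       = -4·t + 322 = 366
⇒ t = -11.

-11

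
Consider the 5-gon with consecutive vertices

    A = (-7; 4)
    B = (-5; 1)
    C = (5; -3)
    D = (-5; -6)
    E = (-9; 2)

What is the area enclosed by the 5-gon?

54

Apply the surveyor's formula: 2A = Σ (x_i·y_{i+1} − x_{i+1}·y_i), indices taken mod 5.
Σ = (13) + (10) + (-45) + (-64) + (-22) = -108
Area = |Σ|/2 = 54.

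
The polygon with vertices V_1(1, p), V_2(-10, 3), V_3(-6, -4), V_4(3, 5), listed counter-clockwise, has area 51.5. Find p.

Write out the shoelace sum; only the two edges meeting at V_1 involve p:
2·Area = [(3·p − 1·5) + (1·3 − (-10)·p)] + 40
       = 13·p + 38 = 103
⇒ p = 5.

5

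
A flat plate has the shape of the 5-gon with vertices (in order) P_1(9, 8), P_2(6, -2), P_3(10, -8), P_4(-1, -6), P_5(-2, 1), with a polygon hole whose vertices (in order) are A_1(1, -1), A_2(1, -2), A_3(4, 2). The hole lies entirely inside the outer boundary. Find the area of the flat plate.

Outer boundary:
Apply the shoelace formula: 2A = Σ (x_i·y_{i+1} − x_{i+1}·y_i), indices taken mod 5.
Σ = (-66) + (-28) + (-68) + (-13) + (-25) = -200
Area = |Σ|/2 = 100.
Hole:
Σ = (-1) + (10) + (-6) = 3
Area = |Σ|/2 = 1.5.
Net area = 100 − 1.5 = 98.5.

98.5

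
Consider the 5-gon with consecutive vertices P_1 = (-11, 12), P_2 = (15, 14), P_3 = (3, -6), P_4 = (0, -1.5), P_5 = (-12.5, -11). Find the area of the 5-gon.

380.125

P_1→P_2: (-11)(14) − (15)(12) = -334
P_2→P_3: (15)(-6) − (3)(14) = -132
P_3→P_4: (3)(-1.5) − (0)(-6) = -4.5
P_4→P_5: (0)(-11) − (-12.5)(-1.5) = -18.75
P_5→P_1: (-12.5)(12) − (-11)(-11) = -271
Σ = -760.25
Area = |Σ|/2 = 380.125.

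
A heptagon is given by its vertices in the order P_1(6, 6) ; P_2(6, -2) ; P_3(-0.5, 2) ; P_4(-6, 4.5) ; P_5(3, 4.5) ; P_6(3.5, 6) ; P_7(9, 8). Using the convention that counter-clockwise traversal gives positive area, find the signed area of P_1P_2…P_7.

-42.75

Apply the shoelace (surveyor's) formula: 2A = Σ (x_i·y_{i+1} − x_{i+1}·y_i), indices taken mod 7.
P_1→P_2: (6)(-2) − (6)(6) = -48
P_2→P_3: (6)(2) − (-0.5)(-2) = 11
P_3→P_4: (-0.5)(4.5) − (-6)(2) = 9.75
P_4→P_5: (-6)(4.5) − (3)(4.5) = -40.5
P_5→P_6: (3)(6) − (3.5)(4.5) = 2.25
P_6→P_7: (3.5)(8) − (9)(6) = -26
P_7→P_1: (9)(6) − (6)(8) = 6
Σ = -85.5
Signed area = Σ/2 = -42.75 (negative ⇒ clockwise traversal).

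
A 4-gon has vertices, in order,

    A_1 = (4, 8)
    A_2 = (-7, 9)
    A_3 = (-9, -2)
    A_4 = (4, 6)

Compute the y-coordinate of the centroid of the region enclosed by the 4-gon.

Apply the shoelace (surveyor's) formula. First the cross-terms c_i = x_i·y_{i+1} − x_{i+1}·y_i:
  92, 95, -46, 8  ⇒  2A = 149, A = 74.5.
Then Σ (y_i + y_{i+1})·c_i = 2157, so ȳ = 2157 / (6·74.5) = 719/149.

719/149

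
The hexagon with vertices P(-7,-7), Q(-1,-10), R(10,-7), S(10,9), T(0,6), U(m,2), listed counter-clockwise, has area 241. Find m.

The doubled signed area Σ (x_i y_{i+1} − x_{i+1} y_i) is linear in m.
With m=0 it equals 404; the coefficient of m is -13 (from the two edges through U).
So -13·m + 404 = 2·241 = 482 ⇒ m = -6.

-6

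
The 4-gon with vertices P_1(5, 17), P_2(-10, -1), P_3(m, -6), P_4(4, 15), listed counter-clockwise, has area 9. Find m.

-14

The doubled signed area Σ (x_i y_{i+1} − x_{i+1} y_i) is linear in m.
With m=0 it equals 242; the coefficient of m is 16 (from the two edges through P_3).
So 16·m + 242 = 2·9 = 18 ⇒ m = -14.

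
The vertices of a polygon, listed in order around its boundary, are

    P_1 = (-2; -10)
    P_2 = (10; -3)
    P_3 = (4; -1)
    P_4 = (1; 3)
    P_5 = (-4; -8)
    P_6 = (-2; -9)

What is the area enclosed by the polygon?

P_1→P_2: (-2)(-3) − (10)(-10) = 106
P_2→P_3: (10)(-1) − (4)(-3) = 2
P_3→P_4: (4)(3) − (1)(-1) = 13
P_4→P_5: (1)(-8) − (-4)(3) = 4
P_5→P_6: (-4)(-9) − (-2)(-8) = 20
P_6→P_1: (-2)(-10) − (-2)(-9) = 2
Σ = 147
Area = |Σ|/2 = 73.5.

73.5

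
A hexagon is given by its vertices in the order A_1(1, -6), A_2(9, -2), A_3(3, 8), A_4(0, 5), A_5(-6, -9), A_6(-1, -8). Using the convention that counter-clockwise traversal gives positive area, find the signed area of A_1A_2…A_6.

Apply the shoelace formula: 2A = Σ (x_i·y_{i+1} − x_{i+1}·y_i), indices taken mod 6.
A_1→A_2: (1)(-2) − (9)(-6) = 52
A_2→A_3: (9)(8) − (3)(-2) = 78
A_3→A_4: (3)(5) − (0)(8) = 15
A_4→A_5: (0)(-9) − (-6)(5) = 30
A_5→A_6: (-6)(-8) − (-1)(-9) = 39
A_6→A_1: (-1)(-6) − (1)(-8) = 14
Σ = 228
Signed area = Σ/2 = 114 (positive ⇒ counter-clockwise traversal).

114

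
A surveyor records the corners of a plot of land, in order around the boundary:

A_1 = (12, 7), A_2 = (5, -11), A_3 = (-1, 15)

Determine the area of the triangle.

Apply the shoelace formula: 2A = Σ (x_i·y_{i+1} − x_{i+1}·y_i), indices taken mod 3.
Σ = (-167) + (64) + (-187) = -290
Area = |Σ|/2 = 145.

145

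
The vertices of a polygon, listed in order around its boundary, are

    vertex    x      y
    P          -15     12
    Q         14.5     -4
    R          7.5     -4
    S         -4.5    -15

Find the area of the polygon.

275.75

Apply the surveyor's formula: 2A = Σ (x_i·y_{i+1} − x_{i+1}·y_i), indices taken mod 4.
Cross-terms: -114, -28, -130.5, -279  ⇒  Σ = -551.5
Area = |Σ|/2 = 275.75.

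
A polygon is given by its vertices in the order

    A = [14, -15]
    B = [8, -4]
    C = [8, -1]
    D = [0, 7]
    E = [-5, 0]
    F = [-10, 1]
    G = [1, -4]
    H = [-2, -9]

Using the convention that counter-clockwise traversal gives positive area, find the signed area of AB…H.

Σ = (64) + (24) + (56) + (35) + (-5) + (39) + (-17) + (156) = 352
Signed area = Σ/2 = 176 (positive ⇒ counter-clockwise traversal).

176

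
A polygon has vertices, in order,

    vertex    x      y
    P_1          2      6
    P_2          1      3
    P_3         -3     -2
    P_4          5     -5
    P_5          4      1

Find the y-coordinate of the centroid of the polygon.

-38/79

Apply the shoelace (surveyor's) formula. First the cross-terms c_i = x_i·y_{i+1} − x_{i+1}·y_i:
  0, 7, 25, 25, 22  ⇒  2A = 79, A = 39.5.
Then Σ (y_i + y_{i+1})·c_i = -114, so ȳ = -114 / (6·39.5) = -38/79.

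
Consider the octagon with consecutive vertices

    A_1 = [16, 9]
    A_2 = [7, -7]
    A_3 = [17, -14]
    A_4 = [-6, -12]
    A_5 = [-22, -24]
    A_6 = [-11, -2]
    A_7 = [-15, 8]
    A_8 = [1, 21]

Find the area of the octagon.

Σ = (-175) + (21) + (-288) + (-120) + (-220) + (-118) + (-323) + (-327) = -1550
Area = |Σ|/2 = 775.

775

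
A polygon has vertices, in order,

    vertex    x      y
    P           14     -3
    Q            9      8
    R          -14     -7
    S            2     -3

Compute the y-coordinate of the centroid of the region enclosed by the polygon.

Apply Gauss's area formula. First the cross-terms c_i = x_i·y_{i+1} − x_{i+1}·y_i:
  139, 49, 56, 36  ⇒  2A = 280, A = 140.
Then Σ (y_i + y_{i+1})·c_i = -32, so ȳ = -32 / (6·140) = -4/105.

-4/105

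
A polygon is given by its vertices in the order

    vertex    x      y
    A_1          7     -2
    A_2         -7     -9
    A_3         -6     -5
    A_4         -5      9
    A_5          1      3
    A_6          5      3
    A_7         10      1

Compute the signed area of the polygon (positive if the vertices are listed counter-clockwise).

-131.5

Apply Gauss's area formula: 2A = Σ (x_i·y_{i+1} − x_{i+1}·y_i), indices taken mod 7.
Σ = (-77) + (-19) + (-79) + (-24) + (-12) + (-25) + (-27) = -263
Signed area = Σ/2 = -131.5 (negative ⇒ clockwise traversal).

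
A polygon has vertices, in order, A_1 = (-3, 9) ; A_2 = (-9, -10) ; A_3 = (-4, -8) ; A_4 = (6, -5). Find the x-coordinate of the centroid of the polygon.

Apply the shoelace (surveyor's) formula. First the cross-terms c_i = x_i·y_{i+1} − x_{i+1}·y_i:
  111, 32, 68, 39  ⇒  2A = 250, A = 125.
Then Σ (x_i + x_{i+1})·c_i = -1495, so x̄ = -1495 / (6·125) = -299/150.

-299/150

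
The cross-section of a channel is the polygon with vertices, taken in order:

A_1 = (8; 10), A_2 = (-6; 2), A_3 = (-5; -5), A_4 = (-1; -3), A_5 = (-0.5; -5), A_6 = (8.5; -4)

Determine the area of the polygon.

Apply the shoelace formula: 2A = Σ (x_i·y_{i+1} − x_{i+1}·y_i), indices taken mod 6.
A_1→A_2: (8)(2) − (-6)(10) = 76
A_2→A_3: (-6)(-5) − (-5)(2) = 40
A_3→A_4: (-5)(-3) − (-1)(-5) = 10
A_4→A_5: (-1)(-5) − (-0.5)(-3) = 3.5
A_5→A_6: (-0.5)(-4) − (8.5)(-5) = 44.5
A_6→A_1: (8.5)(10) − (8)(-4) = 117
Σ = 291
Area = |Σ|/2 = 145.5.

145.5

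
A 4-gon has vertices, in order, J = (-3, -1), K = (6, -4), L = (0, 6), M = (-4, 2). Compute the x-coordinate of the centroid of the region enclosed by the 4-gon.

Apply the shoelace formula. First the cross-terms c_i = x_i·y_{i+1} − x_{i+1}·y_i:
  18, 36, 24, 10  ⇒  2A = 88, A = 44.
Then Σ (x_i + x_{i+1})·c_i = 104, so x̄ = 104 / (6·44) = 13/33.

13/33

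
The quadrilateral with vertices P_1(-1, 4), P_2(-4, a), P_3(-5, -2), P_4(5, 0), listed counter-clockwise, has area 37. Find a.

The doubled signed area Σ (x_i y_{i+1} − x_{i+1} y_i) is linear in a.
With a=0 it equals 54; the coefficient of a is 4 (from the two edges through P_2).
So 4·a + 54 = 2·37 = 74 ⇒ a = 5.

5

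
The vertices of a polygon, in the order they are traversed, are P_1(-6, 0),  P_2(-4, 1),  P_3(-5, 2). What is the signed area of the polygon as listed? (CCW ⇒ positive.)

Apply the shoelace (surveyor's) formula: 2A = Σ (x_i·y_{i+1} − x_{i+1}·y_i), indices taken mod 3.
Cross-terms: -6, -3, 12  ⇒  Σ = 3
Signed area = Σ/2 = 1.5 (positive ⇒ counter-clockwise traversal).

1.5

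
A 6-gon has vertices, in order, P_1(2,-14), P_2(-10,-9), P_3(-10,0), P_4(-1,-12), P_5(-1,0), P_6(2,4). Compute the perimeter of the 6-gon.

|P_1P_2| = √((-12)² + (5)²) = √169 = 13
|P_2P_3| = √((0)² + (9)²) = √81 = 9
|P_3P_4| = √((9)² + (-12)²) = √225 = 15
|P_4P_5| = √((0)² + (12)²) = √144 = 12
|P_5P_6| = √((3)² + (4)²) = √25 = 5
|P_6P_1| = √((0)² + (-18)²) = √324 = 18
Perimeter = 13 + 9 + 15 + 12 + 5 + 18 = 72.

72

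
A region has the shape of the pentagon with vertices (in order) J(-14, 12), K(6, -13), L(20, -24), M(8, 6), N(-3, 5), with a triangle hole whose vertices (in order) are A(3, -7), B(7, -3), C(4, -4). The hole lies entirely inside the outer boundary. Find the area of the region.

311

Outer boundary:
Apply the surveyor's formula: 2A = Σ (x_i·y_{i+1} − x_{i+1}·y_i), indices taken mod 5.
J→K: (-14)(-13) − (6)(12) = 110
K→L: (6)(-24) − (20)(-13) = 116
L→M: (20)(6) − (8)(-24) = 312
M→N: (8)(5) − (-3)(6) = 58
N→J: (-3)(12) − (-14)(5) = 34
Σ = 630
Area = |Σ|/2 = 315.
Hole:
Apply the surveyor's formula: 2A = Σ (x_i·y_{i+1} − x_{i+1}·y_i), indices taken mod 3.
A→B: (3)(-3) − (7)(-7) = 40
B→C: (7)(-4) − (4)(-3) = -16
C→A: (4)(-7) − (3)(-4) = -16
Σ = 8
Area = |Σ|/2 = 4.
Net area = 315 − 4 = 311.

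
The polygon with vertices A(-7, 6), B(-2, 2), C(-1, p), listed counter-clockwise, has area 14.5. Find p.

7

The doubled signed area Σ (x_i y_{i+1} − x_{i+1} y_i) is linear in p.
With p=0 it equals -6; the coefficient of p is 5 (from the two edges through C).
So 5·p + -6 = 2·14.5 = 29 ⇒ p = 7.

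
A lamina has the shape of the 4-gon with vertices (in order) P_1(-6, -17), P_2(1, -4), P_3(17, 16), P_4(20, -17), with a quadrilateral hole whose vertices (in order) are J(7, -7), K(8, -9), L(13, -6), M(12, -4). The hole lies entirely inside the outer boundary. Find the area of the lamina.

Outer boundary:
Σ = (41) + (84) + (-609) + (-442) = -926
Area = |Σ|/2 = 463.
Hole:
Apply the shoelace formula: 2A = Σ (x_i·y_{i+1} − x_{i+1}·y_i), indices taken mod 4.
J→K: (7)(-9) − (8)(-7) = -7
K→L: (8)(-6) − (13)(-9) = 69
L→M: (13)(-4) − (12)(-6) = 20
M→J: (12)(-7) − (7)(-4) = -56
Σ = 26
Area = |Σ|/2 = 13.
Net area = 463 − 13 = 450.

450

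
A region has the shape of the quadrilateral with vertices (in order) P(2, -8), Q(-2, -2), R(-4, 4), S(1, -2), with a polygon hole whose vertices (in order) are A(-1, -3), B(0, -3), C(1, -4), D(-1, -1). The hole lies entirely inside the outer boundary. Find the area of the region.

Outer boundary:
Σ = (-20) + (-16) + (4) + (-4) = -36
Area = |Σ|/2 = 18.
Hole:
Cross-terms: 3, 3, -5, 2  ⇒  Σ = 3
Area = |Σ|/2 = 1.5.
Net area = 18 − 1.5 = 16.5.

16.5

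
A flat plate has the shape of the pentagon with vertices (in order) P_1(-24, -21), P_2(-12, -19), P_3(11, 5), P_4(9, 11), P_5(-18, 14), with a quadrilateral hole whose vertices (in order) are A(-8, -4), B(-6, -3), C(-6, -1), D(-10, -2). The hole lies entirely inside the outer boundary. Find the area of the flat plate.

Outer boundary:
P_1→P_2: (-24)(-19) − (-12)(-21) = 204
P_2→P_3: (-12)(5) − (11)(-19) = 149
P_3→P_4: (11)(11) − (9)(5) = 76
P_4→P_5: (9)(14) − (-18)(11) = 324
P_5→P_1: (-18)(-21) − (-24)(14) = 714
Σ = 1467
Area = |Σ|/2 = 733.5.
Hole:
Apply the shoelace formula: 2A = Σ (x_i·y_{i+1} − x_{i+1}·y_i), indices taken mod 4.
A→B: (-8)(-3) − (-6)(-4) = 0
B→C: (-6)(-1) − (-6)(-3) = -12
C→D: (-6)(-2) − (-10)(-1) = 2
D→A: (-10)(-4) − (-8)(-2) = 24
Σ = 14
Area = |Σ|/2 = 7.
Net area = 733.5 − 7 = 726.5.

726.5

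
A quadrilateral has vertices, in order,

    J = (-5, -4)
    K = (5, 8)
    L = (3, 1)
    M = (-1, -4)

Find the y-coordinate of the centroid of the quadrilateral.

Apply Gauss's area formula. First the cross-terms c_i = x_i·y_{i+1} − x_{i+1}·y_i:
  -20, -19, -11, -16  ⇒  2A = -66, A = -33.
Then Σ (y_i + y_{i+1})·c_i = -90, so ȳ = -90 / (6·(-33)) = 5/11.

5/11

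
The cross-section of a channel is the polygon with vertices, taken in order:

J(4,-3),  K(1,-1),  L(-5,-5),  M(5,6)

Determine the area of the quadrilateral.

27.5

Apply the surveyor's formula: 2A = Σ (x_i·y_{i+1} − x_{i+1}·y_i), indices taken mod 4.
Σ = (-1) + (-10) + (-5) + (-39) = -55
Area = |Σ|/2 = 27.5.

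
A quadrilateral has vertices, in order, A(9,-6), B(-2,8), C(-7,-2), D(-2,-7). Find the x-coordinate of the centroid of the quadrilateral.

0

Apply the shoelace (surveyor's) formula. First the cross-terms c_i = x_i·y_{i+1} − x_{i+1}·y_i:
  60, 60, 45, 75  ⇒  2A = 240, A = 120.
Then Σ (x_i + x_{i+1})·c_i = 0, so x̄ = 0 / (6·120) = 0.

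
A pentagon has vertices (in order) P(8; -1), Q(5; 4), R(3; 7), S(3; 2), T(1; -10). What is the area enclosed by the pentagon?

P→Q: (8)(4) − (5)(-1) = 37
Q→R: (5)(7) − (3)(4) = 23
R→S: (3)(2) − (3)(7) = -15
S→T: (3)(-10) − (1)(2) = -32
T→P: (1)(-1) − (8)(-10) = 79
Σ = 92
Area = |Σ|/2 = 46.

46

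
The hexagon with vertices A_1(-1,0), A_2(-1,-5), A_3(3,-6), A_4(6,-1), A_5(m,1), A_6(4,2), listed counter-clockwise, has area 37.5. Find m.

4

The doubled signed area Σ (x_i y_{i+1} − x_{i+1} y_i) is linear in m.
With m=0 it equals 63; the coefficient of m is 3 (from the two edges through A_5).
So 3·m + 63 = 2·37.5 = 75 ⇒ m = 4.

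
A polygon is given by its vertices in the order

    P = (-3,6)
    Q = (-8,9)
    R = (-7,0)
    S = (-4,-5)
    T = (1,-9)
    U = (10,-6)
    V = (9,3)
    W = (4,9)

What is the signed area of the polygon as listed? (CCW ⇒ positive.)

Σ = (21) + (63) + (35) + (41) + (84) + (84) + (69) + (51) = 448
Signed area = Σ/2 = 224 (positive ⇒ counter-clockwise traversal).

224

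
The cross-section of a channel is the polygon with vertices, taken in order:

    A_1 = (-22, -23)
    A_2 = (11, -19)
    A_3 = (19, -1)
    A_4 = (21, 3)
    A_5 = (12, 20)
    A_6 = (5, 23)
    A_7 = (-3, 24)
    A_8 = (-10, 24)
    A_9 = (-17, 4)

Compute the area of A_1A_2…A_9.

1431.5

Apply Gauss's area formula: 2A = Σ (x_i·y_{i+1} − x_{i+1}·y_i), indices taken mod 9.
Σ = (671) + (350) + (78) + (384) + (176) + (189) + (168) + (368) + (479) = 2863
Area = |Σ|/2 = 1431.5.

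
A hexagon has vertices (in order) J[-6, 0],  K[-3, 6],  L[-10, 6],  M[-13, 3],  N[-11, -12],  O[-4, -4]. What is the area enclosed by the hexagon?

Apply the surveyor's formula: 2A = Σ (x_i·y_{i+1} − x_{i+1}·y_i), indices taken mod 6.
J→K: (-6)(6) − (-3)(0) = -36
K→L: (-3)(6) − (-10)(6) = 42
L→M: (-10)(3) − (-13)(6) = 48
M→N: (-13)(-12) − (-11)(3) = 189
N→O: (-11)(-4) − (-4)(-12) = -4
O→J: (-4)(0) − (-6)(-4) = -24
Σ = 215
Area = |Σ|/2 = 107.5.

107.5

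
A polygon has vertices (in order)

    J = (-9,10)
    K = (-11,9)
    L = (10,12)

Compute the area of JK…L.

7.5

Apply Gauss's area formula: 2A = Σ (x_i·y_{i+1} − x_{i+1}·y_i), indices taken mod 3.
Cross-terms: 29, -222, 208  ⇒  Σ = 15
Area = |Σ|/2 = 7.5.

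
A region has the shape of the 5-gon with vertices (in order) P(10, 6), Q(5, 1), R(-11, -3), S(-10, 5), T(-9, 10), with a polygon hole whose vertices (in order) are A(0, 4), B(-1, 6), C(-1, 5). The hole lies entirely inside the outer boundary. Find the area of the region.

158.5

Outer boundary:
Apply the surveyor's formula: 2A = Σ (x_i·y_{i+1} − x_{i+1}·y_i), indices taken mod 5.
P→Q: (10)(1) − (5)(6) = -20
Q→R: (5)(-3) − (-11)(1) = -4
R→S: (-11)(5) − (-10)(-3) = -85
S→T: (-10)(10) − (-9)(5) = -55
T→P: (-9)(6) − (10)(10) = -154
Σ = -318
Area = |Σ|/2 = 159.
Hole:
Apply the shoelace (surveyor's) formula: 2A = Σ (x_i·y_{i+1} − x_{i+1}·y_i), indices taken mod 3.
Σ = (4) + (1) + (-4) = 1
Area = |Σ|/2 = 0.5.
Net area = 159 − 0.5 = 158.5.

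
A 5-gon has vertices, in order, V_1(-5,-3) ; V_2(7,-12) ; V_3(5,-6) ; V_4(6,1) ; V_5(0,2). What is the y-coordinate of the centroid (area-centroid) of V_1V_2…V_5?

Apply the shoelace (surveyor's) formula. First the cross-terms c_i = x_i·y_{i+1} − x_{i+1}·y_i:
  81, 18, 41, 12, 10  ⇒  2A = 162, A = 81.
Then Σ (y_i + y_{i+1})·c_i = -1718, so ȳ = -1718 / (6·81) = -859/243.

-859/243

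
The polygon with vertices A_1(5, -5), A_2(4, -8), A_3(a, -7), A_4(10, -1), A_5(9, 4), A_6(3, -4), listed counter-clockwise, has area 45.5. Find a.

The doubled signed area Σ (x_i y_{i+1} − x_{i+1} y_i) is linear in a.
With a=0 it equals 28; the coefficient of a is 7 (from the two edges through A_3).
So 7·a + 28 = 2·45.5 = 91 ⇒ a = 9.

9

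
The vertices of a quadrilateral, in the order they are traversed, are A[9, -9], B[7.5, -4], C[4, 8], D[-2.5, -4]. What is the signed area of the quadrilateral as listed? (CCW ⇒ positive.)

Apply the shoelace formula: 2A = Σ (x_i·y_{i+1} − x_{i+1}·y_i), indices taken mod 4.
A→B: (9)(-4) − (7.5)(-9) = 31.5
B→C: (7.5)(8) − (4)(-4) = 76
C→D: (4)(-4) − (-2.5)(8) = 4
D→A: (-2.5)(-9) − (9)(-4) = 58.5
Σ = 170
Signed area = Σ/2 = 85 (positive ⇒ counter-clockwise traversal).

85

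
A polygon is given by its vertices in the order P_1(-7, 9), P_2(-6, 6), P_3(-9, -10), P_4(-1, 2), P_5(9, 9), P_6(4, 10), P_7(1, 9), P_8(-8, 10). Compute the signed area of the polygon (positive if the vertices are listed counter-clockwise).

115.5

Apply the shoelace formula: 2A = Σ (x_i·y_{i+1} − x_{i+1}·y_i), indices taken mod 8.
Cross-terms: 12, 114, -28, -27, 54, 26, 82, -2  ⇒  Σ = 231
Signed area = Σ/2 = 115.5 (positive ⇒ counter-clockwise traversal).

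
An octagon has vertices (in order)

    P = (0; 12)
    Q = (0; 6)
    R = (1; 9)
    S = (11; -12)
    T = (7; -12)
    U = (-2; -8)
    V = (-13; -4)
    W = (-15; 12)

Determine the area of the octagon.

368.5

Apply the shoelace formula: 2A = Σ (x_i·y_{i+1} − x_{i+1}·y_i), indices taken mod 8.
Σ = (0) + (-6) + (-111) + (-48) + (-80) + (-96) + (-216) + (-180) = -737
Area = |Σ|/2 = 368.5.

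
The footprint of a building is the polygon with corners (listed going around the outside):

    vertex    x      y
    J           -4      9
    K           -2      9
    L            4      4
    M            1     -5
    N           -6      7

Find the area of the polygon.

Apply Gauss's area formula: 2A = Σ (x_i·y_{i+1} − x_{i+1}·y_i), indices taken mod 5.
J→K: (-4)(9) − (-2)(9) = -18
K→L: (-2)(4) − (4)(9) = -44
L→M: (4)(-5) − (1)(4) = -24
M→N: (1)(7) − (-6)(-5) = -23
N→J: (-6)(9) − (-4)(7) = -26
Σ = -135
Area = |Σ|/2 = 67.5.

67.5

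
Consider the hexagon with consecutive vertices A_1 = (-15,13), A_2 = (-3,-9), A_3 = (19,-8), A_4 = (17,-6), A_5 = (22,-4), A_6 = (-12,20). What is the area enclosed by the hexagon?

Apply the surveyor's formula: 2A = Σ (x_i·y_{i+1} − x_{i+1}·y_i), indices taken mod 6.
Σ = (174) + (195) + (22) + (64) + (392) + (144) = 991
Area = |Σ|/2 = 495.5.

495.5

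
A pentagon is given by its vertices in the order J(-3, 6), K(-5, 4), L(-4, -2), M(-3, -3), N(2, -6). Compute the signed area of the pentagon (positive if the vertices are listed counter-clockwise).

Apply the surveyor's formula: 2A = Σ (x_i·y_{i+1} − x_{i+1}·y_i), indices taken mod 5.
Σ = (18) + (26) + (6) + (24) + (-6) = 68
Signed area = Σ/2 = 34 (positive ⇒ counter-clockwise traversal).

34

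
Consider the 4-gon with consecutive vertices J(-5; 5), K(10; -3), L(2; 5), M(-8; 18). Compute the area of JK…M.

Apply Gauss's area formula: 2A = Σ (x_i·y_{i+1} − x_{i+1}·y_i), indices taken mod 4.
J→K: (-5)(-3) − (10)(5) = -35
K→L: (10)(5) − (2)(-3) = 56
L→M: (2)(18) − (-8)(5) = 76
M→J: (-8)(5) − (-5)(18) = 50
Σ = 147
Area = |Σ|/2 = 73.5.

73.5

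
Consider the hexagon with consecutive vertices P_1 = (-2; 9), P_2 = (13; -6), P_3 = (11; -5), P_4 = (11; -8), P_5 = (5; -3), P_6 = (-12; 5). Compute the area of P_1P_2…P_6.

Apply the shoelace (surveyor's) formula: 2A = Σ (x_i·y_{i+1} − x_{i+1}·y_i), indices taken mod 6.
Cross-terms: -105, 1, -33, 7, -11, -98  ⇒  Σ = -239
Area = |Σ|/2 = 119.5.

119.5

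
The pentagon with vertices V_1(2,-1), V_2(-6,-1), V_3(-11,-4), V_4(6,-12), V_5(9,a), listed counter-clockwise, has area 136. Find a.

Write out the shoelace sum; only the two edges meeting at V_5 involve a:
2·Area = [(6·a − 9·(-12)) + (9·(-1) − 2·a)] + 161
       = 4·a + 260 = 272
⇒ a = 3.

3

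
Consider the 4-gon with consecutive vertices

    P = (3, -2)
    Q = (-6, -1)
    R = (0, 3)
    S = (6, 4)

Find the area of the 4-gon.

Apply Gauss's area formula: 2A = Σ (x_i·y_{i+1} − x_{i+1}·y_i), indices taken mod 4.
Σ = (-15) + (-18) + (-18) + (-24) = -75
Area = |Σ|/2 = 37.5.

37.5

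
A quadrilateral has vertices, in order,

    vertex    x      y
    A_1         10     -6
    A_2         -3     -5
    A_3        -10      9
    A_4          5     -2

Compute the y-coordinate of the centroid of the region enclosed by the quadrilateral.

-23/36

Apply the shoelace formula. First the cross-terms c_i = x_i·y_{i+1} − x_{i+1}·y_i:
  -68, -77, -25, -10  ⇒  2A = -180, A = -90.
Then Σ (y_i + y_{i+1})·c_i = 345, so ȳ = 345 / (6·(-90)) = -23/36.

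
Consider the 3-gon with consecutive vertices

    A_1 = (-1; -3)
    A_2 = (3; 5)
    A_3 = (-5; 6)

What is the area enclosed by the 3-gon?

Apply the shoelace (surveyor's) formula: 2A = Σ (x_i·y_{i+1} − x_{i+1}·y_i), indices taken mod 3.
Σ = (4) + (43) + (21) = 68
Area = |Σ|/2 = 34.

34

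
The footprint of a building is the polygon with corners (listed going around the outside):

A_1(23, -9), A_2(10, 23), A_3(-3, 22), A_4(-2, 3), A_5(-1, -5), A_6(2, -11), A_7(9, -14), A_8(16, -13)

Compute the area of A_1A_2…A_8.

Σ = (619) + (289) + (35) + (13) + (21) + (71) + (107) + (155) = 1310
Area = |Σ|/2 = 655.

655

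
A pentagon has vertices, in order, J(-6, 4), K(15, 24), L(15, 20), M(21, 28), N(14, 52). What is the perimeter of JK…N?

|JK| = √((21)² + (20)²) = √841 = 29
|KL| = √((0)² + (-4)²) = √16 = 4
|LM| = √((6)² + (8)²) = √100 = 10
|MN| = √((-7)² + (24)²) = √625 = 25
|NJ| = √((-20)² + (-48)²) = √2704 = 52
Perimeter = 29 + 4 + 10 + 25 + 52 = 120.

120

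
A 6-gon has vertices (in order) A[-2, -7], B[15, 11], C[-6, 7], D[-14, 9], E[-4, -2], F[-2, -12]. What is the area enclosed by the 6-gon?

198

Apply Gauss's area formula: 2A = Σ (x_i·y_{i+1} − x_{i+1}·y_i), indices taken mod 6.
Cross-terms: 83, 171, 44, 64, 44, -10  ⇒  Σ = 396
Area = |Σ|/2 = 198.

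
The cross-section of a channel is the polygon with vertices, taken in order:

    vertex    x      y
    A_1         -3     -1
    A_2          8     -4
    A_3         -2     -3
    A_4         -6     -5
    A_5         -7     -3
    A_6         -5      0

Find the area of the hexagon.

A_1→A_2: (-3)(-4) − (8)(-1) = 20
A_2→A_3: (8)(-3) − (-2)(-4) = -32
A_3→A_4: (-2)(-5) − (-6)(-3) = -8
A_4→A_5: (-6)(-3) − (-7)(-5) = -17
A_5→A_6: (-7)(0) − (-5)(-3) = -15
A_6→A_1: (-5)(-1) − (-3)(0) = 5
Σ = -47
Area = |Σ|/2 = 23.5.

23.5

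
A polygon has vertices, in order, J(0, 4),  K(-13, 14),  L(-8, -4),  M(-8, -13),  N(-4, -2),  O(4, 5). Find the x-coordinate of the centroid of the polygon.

Apply Gauss's area formula. First the cross-terms c_i = x_i·y_{i+1} − x_{i+1}·y_i:
  52, 164, 72, -36, -12, 16  ⇒  2A = 256, A = 128.
Then Σ (x_i + x_{i+1})·c_i = -4776, so x̄ = -4776 / (6·128) = -6.21875.

-6.21875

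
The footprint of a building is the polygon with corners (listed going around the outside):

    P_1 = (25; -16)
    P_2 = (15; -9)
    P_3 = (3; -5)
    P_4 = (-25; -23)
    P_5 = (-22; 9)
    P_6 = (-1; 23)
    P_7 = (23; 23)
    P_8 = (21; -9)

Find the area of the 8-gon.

Cross-terms: 15, -48, -194, -731, -497, -552, -690, -111  ⇒  Σ = -2808
Area = |Σ|/2 = 1404.

1404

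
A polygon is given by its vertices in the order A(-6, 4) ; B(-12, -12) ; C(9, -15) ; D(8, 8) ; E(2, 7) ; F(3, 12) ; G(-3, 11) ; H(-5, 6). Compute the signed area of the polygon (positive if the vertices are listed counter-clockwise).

Σ = (120) + (288) + (192) + (40) + (3) + (69) + (37) + (16) = 765
Signed area = Σ/2 = 382.5 (positive ⇒ counter-clockwise traversal).

382.5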